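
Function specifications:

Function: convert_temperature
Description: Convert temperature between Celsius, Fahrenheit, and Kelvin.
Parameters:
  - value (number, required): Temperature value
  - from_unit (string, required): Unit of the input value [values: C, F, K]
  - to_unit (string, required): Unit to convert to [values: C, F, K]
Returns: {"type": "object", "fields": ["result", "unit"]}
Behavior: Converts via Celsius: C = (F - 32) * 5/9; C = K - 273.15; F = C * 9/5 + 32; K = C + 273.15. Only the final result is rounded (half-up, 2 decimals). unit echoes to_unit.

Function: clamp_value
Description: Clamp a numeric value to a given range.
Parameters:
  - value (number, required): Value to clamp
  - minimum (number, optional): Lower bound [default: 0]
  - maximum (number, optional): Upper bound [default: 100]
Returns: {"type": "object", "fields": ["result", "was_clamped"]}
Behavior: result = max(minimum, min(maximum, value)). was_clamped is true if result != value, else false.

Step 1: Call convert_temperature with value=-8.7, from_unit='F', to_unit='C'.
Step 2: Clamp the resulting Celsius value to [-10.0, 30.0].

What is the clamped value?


Step 1: convert_temperature(value=-8.7, from_unit=F, to_unit=C)
  To C: (-8.7 - 32) * 5/9 = -22.611111
  Target is C: -22.611111
  Round to 2 decimals: -22.61
  -> result = -22.61 C
Step 2: clamp_value(value=-22.61, minimum=-10.0, maximum=30.0)
  result = max(-10.0, min(30.0, -22.61)) = max(-10.0, -22.61) = -10.0
  was_clamped = (-10.0 != -22.61) = true
  -> result = -10.0
-10.0


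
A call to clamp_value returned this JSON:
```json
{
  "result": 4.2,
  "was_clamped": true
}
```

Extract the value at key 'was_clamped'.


true


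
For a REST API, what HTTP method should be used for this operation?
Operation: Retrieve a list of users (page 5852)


GET = read, POST = create, PUT = update/replace, DELETE = remove
This operation is a read.
GET


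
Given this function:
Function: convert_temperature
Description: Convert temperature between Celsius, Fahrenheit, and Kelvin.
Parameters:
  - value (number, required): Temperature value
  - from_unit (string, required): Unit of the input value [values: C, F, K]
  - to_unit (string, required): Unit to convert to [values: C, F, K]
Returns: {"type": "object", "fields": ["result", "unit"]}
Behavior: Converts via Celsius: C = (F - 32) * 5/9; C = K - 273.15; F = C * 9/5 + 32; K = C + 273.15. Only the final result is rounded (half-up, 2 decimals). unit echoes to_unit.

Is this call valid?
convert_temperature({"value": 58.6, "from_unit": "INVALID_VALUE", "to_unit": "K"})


Checking parameter values...
Parameter 'from_unit' has value 'INVALID_VALUE' not in allowed: C, F, K
Invalid - 'from_unit' must be one of C, F, K


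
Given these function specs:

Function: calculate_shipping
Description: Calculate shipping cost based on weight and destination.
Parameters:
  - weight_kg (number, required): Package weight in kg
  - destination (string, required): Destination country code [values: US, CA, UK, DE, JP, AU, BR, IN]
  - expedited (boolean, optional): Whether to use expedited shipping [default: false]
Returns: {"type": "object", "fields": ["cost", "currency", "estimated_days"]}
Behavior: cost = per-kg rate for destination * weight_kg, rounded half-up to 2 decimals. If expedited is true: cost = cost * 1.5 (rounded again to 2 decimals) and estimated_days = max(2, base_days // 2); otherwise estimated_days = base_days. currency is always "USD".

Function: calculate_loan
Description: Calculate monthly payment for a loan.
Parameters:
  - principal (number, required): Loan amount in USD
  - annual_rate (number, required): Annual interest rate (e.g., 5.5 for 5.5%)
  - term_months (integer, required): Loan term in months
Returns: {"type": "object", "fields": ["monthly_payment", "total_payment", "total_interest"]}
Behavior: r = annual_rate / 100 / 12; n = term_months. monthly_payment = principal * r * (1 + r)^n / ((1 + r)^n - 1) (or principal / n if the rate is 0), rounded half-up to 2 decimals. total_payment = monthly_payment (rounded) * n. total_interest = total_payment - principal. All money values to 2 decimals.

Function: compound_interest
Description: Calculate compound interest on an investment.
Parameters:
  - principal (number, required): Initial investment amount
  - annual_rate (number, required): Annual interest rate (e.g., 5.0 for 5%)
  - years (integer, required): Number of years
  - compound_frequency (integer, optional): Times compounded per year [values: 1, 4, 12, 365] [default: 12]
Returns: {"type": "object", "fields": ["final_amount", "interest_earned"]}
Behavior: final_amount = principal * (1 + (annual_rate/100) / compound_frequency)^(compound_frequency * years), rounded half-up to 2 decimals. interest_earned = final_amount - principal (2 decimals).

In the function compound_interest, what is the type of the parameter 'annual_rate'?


The compound_interest spec declares:
  - annual_rate (number, required): Annual interest rate (e.g., 5.0 for 5%)
Type:
number


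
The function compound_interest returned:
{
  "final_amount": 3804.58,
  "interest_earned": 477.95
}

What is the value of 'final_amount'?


3804.58


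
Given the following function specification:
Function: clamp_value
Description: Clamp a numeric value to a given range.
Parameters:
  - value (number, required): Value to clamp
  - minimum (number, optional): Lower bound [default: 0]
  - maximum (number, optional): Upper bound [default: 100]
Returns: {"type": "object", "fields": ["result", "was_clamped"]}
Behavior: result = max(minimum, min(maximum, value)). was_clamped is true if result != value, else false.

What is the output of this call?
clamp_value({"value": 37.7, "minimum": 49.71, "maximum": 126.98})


result = max(49.71, min(126.98, 37.7)) = max(49.71, 37.7) = 49.71
was_clamped = (49.71 != 37.7) = true
Output:
{"result": 49.71, "was_clamped": true}


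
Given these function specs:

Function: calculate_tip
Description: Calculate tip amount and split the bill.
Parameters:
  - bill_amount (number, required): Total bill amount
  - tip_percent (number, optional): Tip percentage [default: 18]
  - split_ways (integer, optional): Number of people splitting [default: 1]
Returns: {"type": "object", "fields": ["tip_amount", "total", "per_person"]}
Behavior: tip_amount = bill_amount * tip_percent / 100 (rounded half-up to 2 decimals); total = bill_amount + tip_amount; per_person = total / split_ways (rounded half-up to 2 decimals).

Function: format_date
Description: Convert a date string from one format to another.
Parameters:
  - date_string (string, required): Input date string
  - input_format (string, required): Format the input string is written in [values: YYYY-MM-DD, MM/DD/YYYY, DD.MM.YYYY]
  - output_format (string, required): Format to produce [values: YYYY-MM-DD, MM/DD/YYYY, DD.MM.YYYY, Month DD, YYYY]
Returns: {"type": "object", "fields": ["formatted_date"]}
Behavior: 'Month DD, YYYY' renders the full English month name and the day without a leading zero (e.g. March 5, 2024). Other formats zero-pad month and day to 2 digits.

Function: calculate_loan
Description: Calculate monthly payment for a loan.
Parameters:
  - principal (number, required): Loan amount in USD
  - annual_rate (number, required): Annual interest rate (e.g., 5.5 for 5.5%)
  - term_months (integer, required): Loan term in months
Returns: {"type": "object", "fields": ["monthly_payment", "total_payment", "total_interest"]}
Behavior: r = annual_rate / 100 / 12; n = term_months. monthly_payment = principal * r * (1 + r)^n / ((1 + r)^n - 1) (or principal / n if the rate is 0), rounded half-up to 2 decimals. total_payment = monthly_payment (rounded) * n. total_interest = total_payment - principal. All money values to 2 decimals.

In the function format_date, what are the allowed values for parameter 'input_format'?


The format_date spec declares:
  - input_format (string, required): Format the input string is written in [values: YYYY-MM-DD, MM/DD/YYYY, DD.MM.YYYY]
Allowed values:
YYYY-MM-DD, MM/DD/YYYY, DD.MM.YYYY


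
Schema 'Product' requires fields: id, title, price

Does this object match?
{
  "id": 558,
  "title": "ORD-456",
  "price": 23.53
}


Checking required fields... All present.
Valid - all required fields present


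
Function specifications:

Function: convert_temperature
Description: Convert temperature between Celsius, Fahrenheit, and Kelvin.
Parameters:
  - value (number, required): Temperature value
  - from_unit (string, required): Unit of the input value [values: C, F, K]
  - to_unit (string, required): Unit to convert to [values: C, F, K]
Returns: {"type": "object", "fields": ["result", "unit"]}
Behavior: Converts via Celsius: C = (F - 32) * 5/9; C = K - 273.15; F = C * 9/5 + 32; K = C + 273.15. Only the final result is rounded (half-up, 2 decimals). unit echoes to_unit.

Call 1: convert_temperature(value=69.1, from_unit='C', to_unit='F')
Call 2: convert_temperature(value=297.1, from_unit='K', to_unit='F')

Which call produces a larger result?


Call 1:
  Input already in C: 69.1
  To F: 69.1 * 9/5 + 32 = 156.38
  Round to 2 decimals: 156.38
  -> 156.38 F
Call 2:
  To C: 297.1 - 273.15 = 23.95
  To F: 23.95 * 9/5 + 32 = 75.11
  Round to 2 decimals: 75.11
  -> 75.11 F
Call 1 (156.38 F)


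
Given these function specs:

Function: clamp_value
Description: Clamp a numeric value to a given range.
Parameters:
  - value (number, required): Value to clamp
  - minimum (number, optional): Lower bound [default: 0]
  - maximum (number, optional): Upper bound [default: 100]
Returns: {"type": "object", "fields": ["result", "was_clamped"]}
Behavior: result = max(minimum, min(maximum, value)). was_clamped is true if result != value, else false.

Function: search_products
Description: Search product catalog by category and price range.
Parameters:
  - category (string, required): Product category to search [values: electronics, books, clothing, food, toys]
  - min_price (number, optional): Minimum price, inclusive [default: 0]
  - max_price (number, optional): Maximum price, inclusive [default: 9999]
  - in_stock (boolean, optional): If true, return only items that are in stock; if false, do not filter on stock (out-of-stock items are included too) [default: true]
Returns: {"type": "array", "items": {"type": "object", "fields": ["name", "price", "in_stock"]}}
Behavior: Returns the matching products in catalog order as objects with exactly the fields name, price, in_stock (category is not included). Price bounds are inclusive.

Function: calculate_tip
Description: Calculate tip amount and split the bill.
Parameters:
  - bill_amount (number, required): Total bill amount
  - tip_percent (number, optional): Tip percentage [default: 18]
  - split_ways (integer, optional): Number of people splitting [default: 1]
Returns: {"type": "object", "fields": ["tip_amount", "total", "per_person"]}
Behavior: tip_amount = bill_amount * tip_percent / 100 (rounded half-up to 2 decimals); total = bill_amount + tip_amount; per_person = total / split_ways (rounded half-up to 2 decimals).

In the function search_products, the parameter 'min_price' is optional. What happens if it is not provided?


The search_products spec declares:
  - min_price (number, optional): Minimum price, inclusive [default: 0]
It defaults to 0


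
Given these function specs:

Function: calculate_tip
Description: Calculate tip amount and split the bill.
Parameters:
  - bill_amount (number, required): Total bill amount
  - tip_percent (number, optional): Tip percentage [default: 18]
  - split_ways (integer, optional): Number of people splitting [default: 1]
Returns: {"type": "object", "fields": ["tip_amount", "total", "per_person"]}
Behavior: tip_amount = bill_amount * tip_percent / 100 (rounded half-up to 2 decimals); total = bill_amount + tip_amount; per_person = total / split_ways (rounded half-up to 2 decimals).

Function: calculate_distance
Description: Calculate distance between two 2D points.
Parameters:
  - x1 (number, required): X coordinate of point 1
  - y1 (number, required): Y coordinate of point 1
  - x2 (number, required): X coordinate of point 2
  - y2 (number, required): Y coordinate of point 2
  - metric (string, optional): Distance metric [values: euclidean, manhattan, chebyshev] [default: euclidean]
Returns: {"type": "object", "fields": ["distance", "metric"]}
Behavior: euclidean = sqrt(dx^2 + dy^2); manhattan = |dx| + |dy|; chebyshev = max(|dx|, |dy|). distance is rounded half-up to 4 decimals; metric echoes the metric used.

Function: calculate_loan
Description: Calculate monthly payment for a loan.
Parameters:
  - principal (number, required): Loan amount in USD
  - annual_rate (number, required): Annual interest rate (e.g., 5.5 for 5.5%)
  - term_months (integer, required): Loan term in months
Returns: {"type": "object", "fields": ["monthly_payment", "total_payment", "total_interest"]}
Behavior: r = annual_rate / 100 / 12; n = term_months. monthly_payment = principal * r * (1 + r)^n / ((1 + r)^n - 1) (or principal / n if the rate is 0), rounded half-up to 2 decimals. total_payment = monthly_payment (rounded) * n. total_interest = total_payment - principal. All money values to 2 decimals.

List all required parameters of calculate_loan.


Parameters of calculate_loan and their required/optional flag:
  principal: required
  annual_rate: required
  term_months: required
annual_rate, principal, term_months


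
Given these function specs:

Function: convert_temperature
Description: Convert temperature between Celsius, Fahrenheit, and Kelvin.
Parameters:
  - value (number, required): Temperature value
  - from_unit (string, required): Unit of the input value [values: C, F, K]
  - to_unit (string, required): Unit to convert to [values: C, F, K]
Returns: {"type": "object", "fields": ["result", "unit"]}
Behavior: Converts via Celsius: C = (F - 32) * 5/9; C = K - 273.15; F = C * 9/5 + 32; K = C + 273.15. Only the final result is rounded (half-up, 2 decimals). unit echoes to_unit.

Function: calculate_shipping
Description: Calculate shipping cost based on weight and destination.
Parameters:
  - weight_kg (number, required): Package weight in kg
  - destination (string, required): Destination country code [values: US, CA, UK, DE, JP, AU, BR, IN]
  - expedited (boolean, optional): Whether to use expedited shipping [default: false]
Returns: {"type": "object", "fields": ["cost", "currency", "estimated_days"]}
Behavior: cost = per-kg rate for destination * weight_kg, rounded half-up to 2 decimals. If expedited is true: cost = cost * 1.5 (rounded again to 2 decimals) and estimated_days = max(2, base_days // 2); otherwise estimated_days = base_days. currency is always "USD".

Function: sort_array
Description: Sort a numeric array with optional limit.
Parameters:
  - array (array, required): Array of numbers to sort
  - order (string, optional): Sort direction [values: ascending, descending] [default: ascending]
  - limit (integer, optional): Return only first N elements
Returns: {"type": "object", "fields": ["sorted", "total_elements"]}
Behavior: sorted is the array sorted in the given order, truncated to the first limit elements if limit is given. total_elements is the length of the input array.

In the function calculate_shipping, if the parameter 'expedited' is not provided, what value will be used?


The calculate_shipping spec declares:
  - expedited (boolean, optional): Whether to use expedited shipping [default: false]
Default:
false


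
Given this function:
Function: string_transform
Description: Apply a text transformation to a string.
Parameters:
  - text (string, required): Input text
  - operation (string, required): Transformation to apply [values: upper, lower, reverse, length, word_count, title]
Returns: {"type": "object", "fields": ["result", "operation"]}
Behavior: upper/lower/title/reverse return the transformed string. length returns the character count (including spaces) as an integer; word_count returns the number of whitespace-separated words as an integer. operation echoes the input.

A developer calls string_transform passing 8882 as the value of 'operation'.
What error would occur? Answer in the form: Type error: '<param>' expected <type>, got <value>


Spec: 'operation' is declared as string; 8882 is an integer.
Type error: 'operation' expected string, got 8882


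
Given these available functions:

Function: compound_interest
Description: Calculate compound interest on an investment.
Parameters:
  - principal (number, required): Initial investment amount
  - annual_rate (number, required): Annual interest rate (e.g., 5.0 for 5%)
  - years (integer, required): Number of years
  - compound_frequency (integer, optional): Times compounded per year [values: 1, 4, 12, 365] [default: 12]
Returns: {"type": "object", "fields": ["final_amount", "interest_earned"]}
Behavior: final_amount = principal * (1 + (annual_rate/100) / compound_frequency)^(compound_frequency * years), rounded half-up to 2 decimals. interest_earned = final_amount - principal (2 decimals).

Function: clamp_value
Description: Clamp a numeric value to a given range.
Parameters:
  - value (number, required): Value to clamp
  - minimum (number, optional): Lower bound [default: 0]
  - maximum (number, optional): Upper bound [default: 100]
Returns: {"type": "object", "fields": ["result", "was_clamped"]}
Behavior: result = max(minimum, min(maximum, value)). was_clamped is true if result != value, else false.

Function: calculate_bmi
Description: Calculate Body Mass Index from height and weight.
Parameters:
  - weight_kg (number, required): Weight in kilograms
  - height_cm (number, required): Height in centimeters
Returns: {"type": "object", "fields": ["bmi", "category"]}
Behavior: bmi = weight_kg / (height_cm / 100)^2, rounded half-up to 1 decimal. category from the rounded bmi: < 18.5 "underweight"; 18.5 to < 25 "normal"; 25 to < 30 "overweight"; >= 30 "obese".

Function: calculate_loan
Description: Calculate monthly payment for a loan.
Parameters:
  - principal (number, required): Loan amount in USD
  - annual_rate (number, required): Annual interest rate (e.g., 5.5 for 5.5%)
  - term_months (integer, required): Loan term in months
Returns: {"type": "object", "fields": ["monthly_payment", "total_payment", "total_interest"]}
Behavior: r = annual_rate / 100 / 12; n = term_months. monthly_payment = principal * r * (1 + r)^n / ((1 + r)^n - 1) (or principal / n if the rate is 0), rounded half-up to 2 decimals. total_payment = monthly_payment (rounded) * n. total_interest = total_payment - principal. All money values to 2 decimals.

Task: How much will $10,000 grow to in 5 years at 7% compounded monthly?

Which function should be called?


The task needs a function whose description is: Calculate compound interest on an investment.
compound_interest


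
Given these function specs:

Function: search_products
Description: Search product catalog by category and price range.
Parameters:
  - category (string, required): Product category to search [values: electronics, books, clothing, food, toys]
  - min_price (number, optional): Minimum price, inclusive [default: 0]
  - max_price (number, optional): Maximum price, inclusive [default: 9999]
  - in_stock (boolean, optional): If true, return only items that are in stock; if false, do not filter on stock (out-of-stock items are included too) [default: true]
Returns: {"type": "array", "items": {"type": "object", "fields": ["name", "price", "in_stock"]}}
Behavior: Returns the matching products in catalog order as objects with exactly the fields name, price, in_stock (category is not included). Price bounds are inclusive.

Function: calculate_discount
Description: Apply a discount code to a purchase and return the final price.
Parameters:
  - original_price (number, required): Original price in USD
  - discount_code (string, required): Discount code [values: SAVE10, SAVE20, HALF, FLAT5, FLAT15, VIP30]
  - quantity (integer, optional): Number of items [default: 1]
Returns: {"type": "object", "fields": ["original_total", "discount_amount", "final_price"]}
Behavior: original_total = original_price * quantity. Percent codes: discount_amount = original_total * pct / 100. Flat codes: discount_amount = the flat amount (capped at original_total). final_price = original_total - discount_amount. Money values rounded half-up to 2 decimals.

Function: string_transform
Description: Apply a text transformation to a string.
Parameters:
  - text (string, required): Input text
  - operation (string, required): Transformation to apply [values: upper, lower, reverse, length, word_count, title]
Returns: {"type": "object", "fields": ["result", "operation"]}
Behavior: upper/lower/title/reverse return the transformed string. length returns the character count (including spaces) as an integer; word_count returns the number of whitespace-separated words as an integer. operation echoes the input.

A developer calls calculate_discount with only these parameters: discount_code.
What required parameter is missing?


Required parameters: original_price, discount_code
Provided: discount_code
Missing: original_price
original_price


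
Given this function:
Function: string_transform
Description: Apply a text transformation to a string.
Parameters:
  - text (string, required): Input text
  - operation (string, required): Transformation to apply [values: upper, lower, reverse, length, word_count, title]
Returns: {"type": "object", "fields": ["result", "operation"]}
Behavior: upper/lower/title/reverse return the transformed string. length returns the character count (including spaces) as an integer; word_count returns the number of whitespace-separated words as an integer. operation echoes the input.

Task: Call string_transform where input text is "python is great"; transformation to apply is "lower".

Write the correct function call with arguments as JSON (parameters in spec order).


Mapping each described value to its parameter name:
  'Input text' -> text = "python is great"
  'Transformation to apply' -> operation = "lower"
string_transform({"text": "python is great", "operation": "lower"})


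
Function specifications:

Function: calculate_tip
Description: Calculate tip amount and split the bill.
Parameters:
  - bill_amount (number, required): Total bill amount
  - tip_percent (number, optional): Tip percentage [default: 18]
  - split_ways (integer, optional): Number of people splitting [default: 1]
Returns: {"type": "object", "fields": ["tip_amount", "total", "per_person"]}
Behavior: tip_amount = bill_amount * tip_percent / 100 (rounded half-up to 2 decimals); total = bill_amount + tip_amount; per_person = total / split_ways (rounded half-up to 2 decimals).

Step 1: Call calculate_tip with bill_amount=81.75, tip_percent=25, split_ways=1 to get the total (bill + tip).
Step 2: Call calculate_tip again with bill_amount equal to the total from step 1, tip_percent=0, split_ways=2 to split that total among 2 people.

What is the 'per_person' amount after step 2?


Step 1: calculate_tip(bill_amount=81.75, tip_percent=25, split_ways=1)
  tip_amount = 81.75 * 25/100 = 20.4375 -> 20.44
  total = 81.75 + 20.44 = 102.19
  per_person = 102.19 / 1 = 102.19 -> 102.19
  -> total = 102.19
Step 2: calculate_tip(bill_amount=102.19, tip_percent=0, split_ways=2)
  tip_amount = 102.19 * 0/100 = 0 -> 0.00
  total = 102.19 + 0.00 = 102.19
  per_person = 102.19 / 2 = 51.095 -> 51.10
  -> per_person = 51.10
$51.10


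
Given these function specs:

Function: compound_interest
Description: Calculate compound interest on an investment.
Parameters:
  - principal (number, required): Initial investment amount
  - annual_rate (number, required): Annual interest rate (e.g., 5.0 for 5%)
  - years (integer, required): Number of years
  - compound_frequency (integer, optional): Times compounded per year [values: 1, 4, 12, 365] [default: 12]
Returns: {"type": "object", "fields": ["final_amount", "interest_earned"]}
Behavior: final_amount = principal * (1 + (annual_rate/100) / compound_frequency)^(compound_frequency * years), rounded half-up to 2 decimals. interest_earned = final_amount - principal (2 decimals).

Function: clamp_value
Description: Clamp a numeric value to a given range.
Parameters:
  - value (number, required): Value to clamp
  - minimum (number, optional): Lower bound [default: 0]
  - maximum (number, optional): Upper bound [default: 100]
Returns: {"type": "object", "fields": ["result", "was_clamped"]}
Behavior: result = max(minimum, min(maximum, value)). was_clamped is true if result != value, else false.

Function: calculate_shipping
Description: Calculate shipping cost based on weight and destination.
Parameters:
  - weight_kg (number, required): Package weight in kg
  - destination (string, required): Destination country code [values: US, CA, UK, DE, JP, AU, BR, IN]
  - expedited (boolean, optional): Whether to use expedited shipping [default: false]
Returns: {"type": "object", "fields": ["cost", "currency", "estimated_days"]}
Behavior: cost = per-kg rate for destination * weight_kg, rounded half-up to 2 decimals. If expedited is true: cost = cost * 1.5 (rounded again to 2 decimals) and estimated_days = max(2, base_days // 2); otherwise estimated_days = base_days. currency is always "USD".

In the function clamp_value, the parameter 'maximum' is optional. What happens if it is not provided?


The clamp_value spec declares:
  - maximum (number, optional): Upper bound [default: 100]
It defaults to 100


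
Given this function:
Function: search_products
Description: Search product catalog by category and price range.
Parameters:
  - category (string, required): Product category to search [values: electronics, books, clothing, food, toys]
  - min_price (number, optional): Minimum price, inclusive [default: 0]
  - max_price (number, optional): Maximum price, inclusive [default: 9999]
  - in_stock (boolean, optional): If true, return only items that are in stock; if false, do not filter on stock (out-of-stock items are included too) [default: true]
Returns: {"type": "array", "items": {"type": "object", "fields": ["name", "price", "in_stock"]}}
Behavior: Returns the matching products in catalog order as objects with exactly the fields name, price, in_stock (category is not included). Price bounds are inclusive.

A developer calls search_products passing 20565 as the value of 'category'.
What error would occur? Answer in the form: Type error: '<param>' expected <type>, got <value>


Spec: 'category' is declared as string; 20565 is an integer.
Type error: 'category' expected string, got 20565


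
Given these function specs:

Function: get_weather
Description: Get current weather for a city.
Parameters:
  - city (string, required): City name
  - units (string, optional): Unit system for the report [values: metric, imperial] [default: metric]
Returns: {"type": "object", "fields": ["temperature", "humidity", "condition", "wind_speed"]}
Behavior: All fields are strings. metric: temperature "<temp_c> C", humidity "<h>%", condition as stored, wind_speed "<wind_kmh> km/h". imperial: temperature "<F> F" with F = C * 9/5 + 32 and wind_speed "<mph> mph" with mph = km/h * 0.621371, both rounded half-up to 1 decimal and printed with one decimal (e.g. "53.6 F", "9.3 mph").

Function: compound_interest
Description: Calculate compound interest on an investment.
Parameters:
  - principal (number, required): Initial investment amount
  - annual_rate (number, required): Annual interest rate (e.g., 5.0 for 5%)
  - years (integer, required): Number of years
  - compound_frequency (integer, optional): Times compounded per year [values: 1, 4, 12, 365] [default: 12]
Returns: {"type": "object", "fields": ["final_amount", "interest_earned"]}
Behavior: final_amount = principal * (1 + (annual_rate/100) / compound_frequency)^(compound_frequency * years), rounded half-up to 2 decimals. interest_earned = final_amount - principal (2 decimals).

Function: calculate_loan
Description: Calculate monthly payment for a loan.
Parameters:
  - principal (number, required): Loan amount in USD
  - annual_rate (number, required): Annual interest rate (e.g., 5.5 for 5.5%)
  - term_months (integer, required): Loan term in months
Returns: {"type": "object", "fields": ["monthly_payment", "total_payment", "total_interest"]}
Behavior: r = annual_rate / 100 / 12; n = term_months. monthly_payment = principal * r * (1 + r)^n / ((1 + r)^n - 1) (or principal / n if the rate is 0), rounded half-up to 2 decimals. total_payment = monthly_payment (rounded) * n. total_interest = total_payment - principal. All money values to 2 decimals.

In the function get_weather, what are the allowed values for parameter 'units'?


The get_weather spec declares:
  - units (string, optional): Unit system for the report [values: metric, imperial] [default: metric]
Allowed values:
metric, imperial


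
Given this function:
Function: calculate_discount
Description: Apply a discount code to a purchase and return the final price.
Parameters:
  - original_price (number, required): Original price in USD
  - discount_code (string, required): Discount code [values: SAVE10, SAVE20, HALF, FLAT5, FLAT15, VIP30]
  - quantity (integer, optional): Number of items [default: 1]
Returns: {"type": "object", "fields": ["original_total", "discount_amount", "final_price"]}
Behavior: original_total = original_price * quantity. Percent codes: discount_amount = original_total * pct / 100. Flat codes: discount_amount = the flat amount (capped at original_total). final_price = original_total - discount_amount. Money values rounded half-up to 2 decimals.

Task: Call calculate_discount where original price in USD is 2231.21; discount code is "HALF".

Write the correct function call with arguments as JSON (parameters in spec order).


Mapping each described value to its parameter name:
  'Original price in USD' -> original_price = 2231.21
  'Discount code' -> discount_code = "HALF"
calculate_discount({"original_price": 2231.21, "discount_code": "HALF"})


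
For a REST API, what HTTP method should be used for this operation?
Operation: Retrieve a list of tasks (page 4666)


GET = read, POST = create, PUT = update/replace, DELETE = remove
This operation is a read.
GET


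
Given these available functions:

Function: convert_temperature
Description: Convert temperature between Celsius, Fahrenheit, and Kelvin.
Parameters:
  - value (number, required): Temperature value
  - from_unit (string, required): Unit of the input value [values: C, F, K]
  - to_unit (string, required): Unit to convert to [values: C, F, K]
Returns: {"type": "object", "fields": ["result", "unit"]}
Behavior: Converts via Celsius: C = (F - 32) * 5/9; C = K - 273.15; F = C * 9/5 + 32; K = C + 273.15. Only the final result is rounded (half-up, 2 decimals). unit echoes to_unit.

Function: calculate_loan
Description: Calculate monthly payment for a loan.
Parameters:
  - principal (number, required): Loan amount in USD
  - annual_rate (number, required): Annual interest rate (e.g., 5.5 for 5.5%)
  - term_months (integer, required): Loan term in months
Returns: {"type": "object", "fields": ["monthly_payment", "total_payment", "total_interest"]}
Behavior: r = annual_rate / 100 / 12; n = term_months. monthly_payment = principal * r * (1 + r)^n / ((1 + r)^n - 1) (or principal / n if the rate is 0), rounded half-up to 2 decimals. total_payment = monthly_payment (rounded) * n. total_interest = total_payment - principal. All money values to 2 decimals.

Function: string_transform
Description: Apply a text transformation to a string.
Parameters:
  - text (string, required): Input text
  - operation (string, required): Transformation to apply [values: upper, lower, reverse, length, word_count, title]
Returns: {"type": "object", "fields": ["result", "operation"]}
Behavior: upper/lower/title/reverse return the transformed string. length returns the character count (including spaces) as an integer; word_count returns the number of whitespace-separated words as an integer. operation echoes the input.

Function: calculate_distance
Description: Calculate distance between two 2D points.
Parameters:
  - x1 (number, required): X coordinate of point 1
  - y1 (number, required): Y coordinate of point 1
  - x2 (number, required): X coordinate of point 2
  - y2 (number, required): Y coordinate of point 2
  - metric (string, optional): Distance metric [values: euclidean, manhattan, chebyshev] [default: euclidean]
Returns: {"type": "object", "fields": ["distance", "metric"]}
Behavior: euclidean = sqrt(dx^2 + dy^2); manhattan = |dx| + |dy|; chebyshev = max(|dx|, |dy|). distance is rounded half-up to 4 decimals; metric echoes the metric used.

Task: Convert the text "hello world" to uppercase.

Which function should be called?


The task needs a function whose description is: Apply a text transformation to a string.
string_transform


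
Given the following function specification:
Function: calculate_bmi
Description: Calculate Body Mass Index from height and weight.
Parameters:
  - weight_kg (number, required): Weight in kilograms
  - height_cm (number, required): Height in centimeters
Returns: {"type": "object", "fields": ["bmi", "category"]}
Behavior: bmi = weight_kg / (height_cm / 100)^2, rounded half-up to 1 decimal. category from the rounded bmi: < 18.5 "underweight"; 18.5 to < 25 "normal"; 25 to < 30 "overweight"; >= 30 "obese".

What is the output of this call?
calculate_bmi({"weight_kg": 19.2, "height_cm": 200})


height_m = 200 / 100 = 2
bmi = 19.2 / 2^2 = 19.2 / 4 = 4.8 -> 4.8
4.8 < 18.5 -> underweight
Output:
{"bmi": 4.8, "category": "underweight"}


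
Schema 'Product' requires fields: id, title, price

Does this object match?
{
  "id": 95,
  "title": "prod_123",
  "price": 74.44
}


Checking required fields... All present.
Valid - all required fields present


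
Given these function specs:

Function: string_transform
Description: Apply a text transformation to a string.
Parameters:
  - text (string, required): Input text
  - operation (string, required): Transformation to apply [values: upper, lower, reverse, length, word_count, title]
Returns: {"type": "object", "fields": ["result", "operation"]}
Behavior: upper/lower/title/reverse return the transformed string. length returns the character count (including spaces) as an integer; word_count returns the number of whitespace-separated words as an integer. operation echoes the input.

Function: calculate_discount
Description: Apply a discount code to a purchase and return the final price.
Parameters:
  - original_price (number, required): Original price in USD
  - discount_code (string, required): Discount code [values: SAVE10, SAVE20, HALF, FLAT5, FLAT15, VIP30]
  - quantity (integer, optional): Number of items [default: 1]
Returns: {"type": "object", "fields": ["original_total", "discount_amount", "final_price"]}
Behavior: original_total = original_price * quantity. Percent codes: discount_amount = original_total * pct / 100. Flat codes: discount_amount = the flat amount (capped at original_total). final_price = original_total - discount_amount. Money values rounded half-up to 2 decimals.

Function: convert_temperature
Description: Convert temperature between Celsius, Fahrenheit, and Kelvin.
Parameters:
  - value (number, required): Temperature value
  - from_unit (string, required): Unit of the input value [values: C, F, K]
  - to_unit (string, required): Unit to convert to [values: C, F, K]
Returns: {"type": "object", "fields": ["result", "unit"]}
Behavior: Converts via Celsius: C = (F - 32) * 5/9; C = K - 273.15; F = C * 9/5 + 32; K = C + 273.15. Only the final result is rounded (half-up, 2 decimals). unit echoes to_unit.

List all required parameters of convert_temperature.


Parameters of convert_temperature and their required/optional flag:
  value: required
  from_unit: required
  to_unit: required
from_unit, to_unit, value


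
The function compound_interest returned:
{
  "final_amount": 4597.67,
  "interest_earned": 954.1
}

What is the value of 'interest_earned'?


954.1


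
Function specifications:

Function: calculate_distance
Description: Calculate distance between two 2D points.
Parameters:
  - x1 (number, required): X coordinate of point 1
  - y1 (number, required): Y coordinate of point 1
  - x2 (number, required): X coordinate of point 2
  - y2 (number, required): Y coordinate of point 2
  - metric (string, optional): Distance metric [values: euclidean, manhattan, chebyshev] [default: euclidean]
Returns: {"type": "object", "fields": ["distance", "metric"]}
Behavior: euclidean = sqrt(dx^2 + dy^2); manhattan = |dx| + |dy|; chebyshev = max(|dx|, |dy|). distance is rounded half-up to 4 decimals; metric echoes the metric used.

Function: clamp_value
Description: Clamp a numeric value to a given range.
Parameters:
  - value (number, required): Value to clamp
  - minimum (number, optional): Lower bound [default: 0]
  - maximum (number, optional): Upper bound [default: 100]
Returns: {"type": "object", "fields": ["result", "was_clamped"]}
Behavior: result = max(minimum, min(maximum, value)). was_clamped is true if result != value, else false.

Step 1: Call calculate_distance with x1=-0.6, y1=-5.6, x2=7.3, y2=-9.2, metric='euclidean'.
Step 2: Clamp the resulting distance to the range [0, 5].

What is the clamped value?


Step 1: calculate_distance (euclidean)
  |dx| = |7.3 - -0.6| = 7.9; |dy| = |-9.2 - -5.6| = 3.6
  euclidean: sqrt(7.9^2 + 3.6^2) = sqrt(75.37) = 8.68159
  Round to 4 decimals: 8.6816
  -> distance = 8.6816
Step 2: clamp_value(value=8.6816, minimum=0, maximum=5)
  result = max(0, min(5, 8.6816)) = max(0, 5) = 5
  was_clamped = (5 != 8.6816) = true
  -> result = 5
5


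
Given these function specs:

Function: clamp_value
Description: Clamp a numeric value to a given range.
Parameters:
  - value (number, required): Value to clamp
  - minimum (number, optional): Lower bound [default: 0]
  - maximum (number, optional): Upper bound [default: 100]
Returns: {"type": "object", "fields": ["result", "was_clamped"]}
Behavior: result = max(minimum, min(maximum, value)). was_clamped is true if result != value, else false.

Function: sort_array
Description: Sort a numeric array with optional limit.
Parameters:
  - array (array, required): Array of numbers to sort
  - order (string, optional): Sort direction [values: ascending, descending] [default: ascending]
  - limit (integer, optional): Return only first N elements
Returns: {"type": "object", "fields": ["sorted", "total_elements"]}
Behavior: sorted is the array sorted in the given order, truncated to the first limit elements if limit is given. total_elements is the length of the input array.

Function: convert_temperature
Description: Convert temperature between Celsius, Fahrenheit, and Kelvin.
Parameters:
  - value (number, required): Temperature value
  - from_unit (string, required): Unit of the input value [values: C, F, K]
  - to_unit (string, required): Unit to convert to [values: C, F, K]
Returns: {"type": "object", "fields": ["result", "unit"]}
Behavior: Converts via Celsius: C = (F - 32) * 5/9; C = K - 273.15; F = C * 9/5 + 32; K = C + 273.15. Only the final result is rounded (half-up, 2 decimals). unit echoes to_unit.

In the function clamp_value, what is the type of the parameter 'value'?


The clamp_value spec declares:
  - value (number, required): Value to clamp
Type:
number


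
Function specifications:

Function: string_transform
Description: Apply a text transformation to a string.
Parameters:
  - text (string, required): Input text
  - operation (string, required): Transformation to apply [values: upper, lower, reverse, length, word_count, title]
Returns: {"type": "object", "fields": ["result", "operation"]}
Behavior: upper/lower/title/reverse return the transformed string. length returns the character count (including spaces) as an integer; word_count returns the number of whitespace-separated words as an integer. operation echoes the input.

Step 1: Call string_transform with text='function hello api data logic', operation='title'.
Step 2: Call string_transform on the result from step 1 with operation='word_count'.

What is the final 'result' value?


Step 1: string_transform(text='function hello api data logic', operation='title')
  -> result = 'Function Hello Api Data Logic'
Step 2: string_transform(text='Function Hello Api Data Logic', operation='word_count')
  words: Function, Hello, Api, Data, Logic -> 5
  -> result = 5
5


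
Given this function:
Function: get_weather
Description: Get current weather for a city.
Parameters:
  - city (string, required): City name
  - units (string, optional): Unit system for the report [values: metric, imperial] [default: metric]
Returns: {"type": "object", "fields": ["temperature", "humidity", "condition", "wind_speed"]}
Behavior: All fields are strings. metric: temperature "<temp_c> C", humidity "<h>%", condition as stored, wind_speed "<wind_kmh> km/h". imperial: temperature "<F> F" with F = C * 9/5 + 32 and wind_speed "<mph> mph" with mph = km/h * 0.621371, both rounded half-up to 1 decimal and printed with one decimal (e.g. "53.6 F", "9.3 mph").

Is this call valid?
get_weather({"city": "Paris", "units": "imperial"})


Checking all required parameters present and types match... All valid.
Valid
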